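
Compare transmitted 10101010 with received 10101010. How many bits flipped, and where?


XOR: 00000000

0 errors (received matches sent)


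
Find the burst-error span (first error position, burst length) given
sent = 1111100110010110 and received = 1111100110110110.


XOR: 0000000000100000

Burst at position 10, length 1


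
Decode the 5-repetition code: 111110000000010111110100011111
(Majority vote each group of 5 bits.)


Groups: 11111, 00000, 00010, 11111, 01000, 11111
Majority votes: 100101

100101


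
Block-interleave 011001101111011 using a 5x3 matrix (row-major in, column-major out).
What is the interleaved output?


Matrix:
  011
  001
  101
  111
  011
Read columns: 001101001111111

001101001111111


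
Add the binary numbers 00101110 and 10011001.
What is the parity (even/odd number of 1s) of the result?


00101110 = 46
10011001 = 153
Sum = 199 = 11000111
1s count = 5

odd parity (5 ones in 11000111)


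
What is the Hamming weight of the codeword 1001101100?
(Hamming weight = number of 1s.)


Counting 1s in 1001101100

5


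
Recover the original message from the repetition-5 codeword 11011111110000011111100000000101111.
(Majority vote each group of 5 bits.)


Groups: 11011, 11111, 00000, 11111, 10000, 00001, 01111
Majority votes: 1101001

1101001


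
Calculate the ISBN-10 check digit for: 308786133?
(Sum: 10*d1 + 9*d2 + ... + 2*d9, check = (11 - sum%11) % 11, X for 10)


Weighted sum: 240
240 mod 11 = 9

Check digit: 2


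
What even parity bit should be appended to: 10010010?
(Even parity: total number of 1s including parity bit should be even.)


Number of 1s in data: 3
Parity bit: 1

1


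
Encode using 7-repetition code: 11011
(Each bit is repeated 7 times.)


Each bit -> 7 copies

11111111111111000000011111111111111


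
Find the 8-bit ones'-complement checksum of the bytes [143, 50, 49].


Sum = 242 mod 256 = 242
Complement = 13

13


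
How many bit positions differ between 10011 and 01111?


XOR: 11100
Count of 1s: 3

3


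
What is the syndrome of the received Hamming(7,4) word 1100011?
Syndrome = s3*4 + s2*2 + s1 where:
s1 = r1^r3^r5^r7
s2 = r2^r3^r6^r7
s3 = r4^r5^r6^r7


s1=0, s2=1, s3=0

Syndrome = 2 (error at position 2)


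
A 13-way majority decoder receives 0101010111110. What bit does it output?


Ones: 8 out of 13
Threshold: 7

1 (8/13 voted 1)


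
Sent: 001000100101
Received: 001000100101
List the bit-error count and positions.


XOR: 000000000000

0 errors (received matches sent)


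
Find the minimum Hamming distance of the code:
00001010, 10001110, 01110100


Comparing all pairs, minimum distance: 2
Can detect 1 errors, correct 0 errors

2


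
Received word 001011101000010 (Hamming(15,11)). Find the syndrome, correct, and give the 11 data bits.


Syndrome = 0: no error detected

Data: 11111000010 (no errors)


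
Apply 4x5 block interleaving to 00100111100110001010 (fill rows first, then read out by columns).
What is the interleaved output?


Matrix:
  00100
  11110
  01100
  01010
Read columns: 01000111111001010000

01000111111001010000


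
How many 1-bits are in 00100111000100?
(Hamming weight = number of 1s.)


Counting 1s in 00100111000100

5


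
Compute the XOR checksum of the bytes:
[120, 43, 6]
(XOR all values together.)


XOR chain: 120 ^ 43 ^ 6 = 85

85


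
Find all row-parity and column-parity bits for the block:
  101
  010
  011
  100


Row parities: 0101
Column parities: 000

Row P: 0101, Col P: 000, Corner: 0


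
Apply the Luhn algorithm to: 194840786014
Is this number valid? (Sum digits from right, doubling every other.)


Luhn sum = 57
57 mod 10 = 7

Invalid (Luhn sum mod 10 = 7)


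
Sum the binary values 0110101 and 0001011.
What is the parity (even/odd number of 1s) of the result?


0110101 = 53
0001011 = 11
Sum = 64 = 1000000
1s count = 1

odd parity (1 ones in 1000000)


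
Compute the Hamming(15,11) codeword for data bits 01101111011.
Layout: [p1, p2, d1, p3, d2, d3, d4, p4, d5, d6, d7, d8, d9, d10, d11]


Parity bits: p1=0, p2=1, p3=1, p4=0

010111001111011


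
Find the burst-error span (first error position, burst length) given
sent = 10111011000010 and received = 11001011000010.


XOR: 01110000000000

Burst at position 1, length 3


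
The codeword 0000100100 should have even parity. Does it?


Number of 1s: 2

Yes, parity is correct (2 ones)


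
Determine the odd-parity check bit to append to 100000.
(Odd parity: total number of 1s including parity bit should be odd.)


Number of 1s in data: 1
Parity bit: 0

0


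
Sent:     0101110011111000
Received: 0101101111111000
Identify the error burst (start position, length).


XOR: 0000011100000000

Burst at position 5, length 3


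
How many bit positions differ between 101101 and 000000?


XOR: 101101
Count of 1s: 4

4


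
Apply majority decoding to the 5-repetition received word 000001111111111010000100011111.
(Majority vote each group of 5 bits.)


Groups: 00000, 11111, 11111, 01000, 01000, 11111
Majority votes: 011001

011001


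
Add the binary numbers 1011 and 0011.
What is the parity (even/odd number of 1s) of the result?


1011 = 11
0011 = 3
Sum = 14 = 1110
1s count = 3

odd parity (3 ones in 1110)


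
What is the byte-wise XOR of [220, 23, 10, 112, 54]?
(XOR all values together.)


XOR chain: 220 ^ 23 ^ 10 ^ 112 ^ 54 = 135

135


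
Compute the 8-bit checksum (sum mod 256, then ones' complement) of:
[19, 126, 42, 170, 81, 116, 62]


Sum = 616 mod 256 = 104
Complement = 151

151


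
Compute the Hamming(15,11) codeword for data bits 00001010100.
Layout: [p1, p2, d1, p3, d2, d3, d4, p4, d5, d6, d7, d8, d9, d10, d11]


Parity bits: p1=1, p2=1, p3=1, p4=1

110100011010100


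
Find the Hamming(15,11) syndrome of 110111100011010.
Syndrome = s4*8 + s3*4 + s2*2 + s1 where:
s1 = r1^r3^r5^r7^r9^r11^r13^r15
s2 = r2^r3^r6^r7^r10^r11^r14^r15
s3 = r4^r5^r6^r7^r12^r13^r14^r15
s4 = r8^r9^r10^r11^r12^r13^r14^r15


s1=0, s2=1, s3=0, s4=1

Syndrome = 10 (error at position 10)


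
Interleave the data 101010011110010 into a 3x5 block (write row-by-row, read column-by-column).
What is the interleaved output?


Matrix:
  10101
  00111
  10010
Read columns: 101000110011110

101000110011110


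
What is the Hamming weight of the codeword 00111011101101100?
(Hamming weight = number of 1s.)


Counting 1s in 00111011101101100

10


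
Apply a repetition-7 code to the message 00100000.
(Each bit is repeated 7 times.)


Each bit -> 7 copies

00000000000000111111100000000000000000000000000000000000


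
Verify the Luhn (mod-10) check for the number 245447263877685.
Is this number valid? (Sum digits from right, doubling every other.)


Luhn sum = 77
77 mod 10 = 7

Invalid (Luhn sum mod 10 = 7)


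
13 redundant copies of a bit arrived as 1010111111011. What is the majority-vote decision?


Ones: 10 out of 13
Threshold: 7

1 (10/13 voted 1)


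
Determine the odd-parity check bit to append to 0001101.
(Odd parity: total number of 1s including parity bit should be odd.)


Number of 1s in data: 3
Parity bit: 0

0


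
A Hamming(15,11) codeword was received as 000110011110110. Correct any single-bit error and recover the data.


Syndrome = 2: error at position 2

Data: 01001110110 (corrected bit 2)


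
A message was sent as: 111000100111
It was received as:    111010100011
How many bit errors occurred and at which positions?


XOR: 000010000100

2 error(s) at position(s): 4, 9


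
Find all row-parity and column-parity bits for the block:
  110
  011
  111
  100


Row parities: 0011
Column parities: 110

Row P: 0011, Col P: 110, Corner: 0


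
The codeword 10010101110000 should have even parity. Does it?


Number of 1s: 6

Yes, parity is correct (6 ones)


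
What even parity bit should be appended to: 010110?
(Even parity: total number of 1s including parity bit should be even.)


Number of 1s in data: 3
Parity bit: 1

1


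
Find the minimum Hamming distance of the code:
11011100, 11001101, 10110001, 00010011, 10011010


Comparing all pairs, minimum distance: 2
Can detect 1 errors, correct 0 errors

2


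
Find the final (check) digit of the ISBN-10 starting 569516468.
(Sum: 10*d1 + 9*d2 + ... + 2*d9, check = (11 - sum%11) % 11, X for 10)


Weighted sum: 297
297 mod 11 = 0

Check digit: 0


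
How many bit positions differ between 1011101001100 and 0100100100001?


XOR: 1111001101101
Count of 1s: 9

9


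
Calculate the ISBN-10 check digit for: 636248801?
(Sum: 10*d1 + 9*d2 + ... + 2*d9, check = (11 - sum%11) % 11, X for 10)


Weighted sum: 247
247 mod 11 = 5

Check digit: 6


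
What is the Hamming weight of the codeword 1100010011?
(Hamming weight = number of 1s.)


Counting 1s in 1100010011

5


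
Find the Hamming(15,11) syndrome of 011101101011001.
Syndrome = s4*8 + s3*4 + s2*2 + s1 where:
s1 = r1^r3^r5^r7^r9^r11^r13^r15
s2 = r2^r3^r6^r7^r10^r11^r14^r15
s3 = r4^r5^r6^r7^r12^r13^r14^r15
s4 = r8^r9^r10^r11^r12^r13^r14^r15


s1=1, s2=0, s3=1, s4=0

Syndrome = 5 (error at position 5)


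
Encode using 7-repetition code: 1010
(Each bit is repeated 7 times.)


Each bit -> 7 copies

1111111000000011111110000000


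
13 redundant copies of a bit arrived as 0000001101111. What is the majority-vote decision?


Ones: 6 out of 13
Threshold: 7

0 (6/13 voted 1)


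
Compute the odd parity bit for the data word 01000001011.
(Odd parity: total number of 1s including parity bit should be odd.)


Number of 1s in data: 4
Parity bit: 1

1


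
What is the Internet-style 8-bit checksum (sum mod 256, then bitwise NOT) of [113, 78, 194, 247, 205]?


Sum = 837 mod 256 = 69
Complement = 186

186


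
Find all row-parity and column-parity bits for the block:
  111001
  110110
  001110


Row parities: 001
Column parities: 000001

Row P: 001, Col P: 000001, Corner: 1


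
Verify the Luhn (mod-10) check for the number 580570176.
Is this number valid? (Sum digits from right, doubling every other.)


Luhn sum = 32
32 mod 10 = 2

Invalid (Luhn sum mod 10 = 2)


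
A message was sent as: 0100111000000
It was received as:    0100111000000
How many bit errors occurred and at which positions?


XOR: 0000000000000

0 errors (received matches sent)


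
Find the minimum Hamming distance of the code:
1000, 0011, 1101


Comparing all pairs, minimum distance: 2
Can detect 1 errors, correct 0 errors

2


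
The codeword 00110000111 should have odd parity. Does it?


Number of 1s: 5

Yes, parity is correct (5 ones)


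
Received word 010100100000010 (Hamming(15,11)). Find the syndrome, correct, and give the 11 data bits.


Syndrome = 15: error at position 15

Data: 00010000011 (corrected bit 15)


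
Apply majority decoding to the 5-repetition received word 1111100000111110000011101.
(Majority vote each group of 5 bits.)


Groups: 11111, 00000, 11111, 00000, 11101
Majority votes: 10101

10101


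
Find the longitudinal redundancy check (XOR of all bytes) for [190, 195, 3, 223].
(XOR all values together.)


XOR chain: 190 ^ 195 ^ 3 ^ 223 = 161

161


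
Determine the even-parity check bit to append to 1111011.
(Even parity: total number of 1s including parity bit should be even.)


Number of 1s in data: 6
Parity bit: 0

0


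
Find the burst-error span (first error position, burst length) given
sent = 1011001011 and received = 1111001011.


XOR: 0100000000

Burst at position 1, length 1


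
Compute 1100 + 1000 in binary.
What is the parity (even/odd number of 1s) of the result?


1100 = 12
1000 = 8
Sum = 20 = 10100
1s count = 2

even parity (2 ones in 10100)


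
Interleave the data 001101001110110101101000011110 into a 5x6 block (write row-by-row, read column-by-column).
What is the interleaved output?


Matrix:
  001101
  001110
  110101
  101000
  011110
Read columns: 001100010111011111010100110100

001100010111011111010100110100


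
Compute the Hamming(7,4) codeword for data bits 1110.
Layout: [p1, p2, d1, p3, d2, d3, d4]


Parity bits: p1=0, p2=0, p3=0

0010110


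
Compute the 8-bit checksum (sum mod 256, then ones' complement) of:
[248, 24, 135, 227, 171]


Sum = 805 mod 256 = 37
Complement = 218

218


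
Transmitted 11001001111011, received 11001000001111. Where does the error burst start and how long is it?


XOR: 00000001110100

Burst at position 7, length 5


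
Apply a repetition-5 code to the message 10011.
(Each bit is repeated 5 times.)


Each bit -> 5 copies

1111100000000001111111111


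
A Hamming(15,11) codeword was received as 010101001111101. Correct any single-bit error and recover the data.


Syndrome = 6: error at position 6

Data: 00001111101 (corrected bit 6)


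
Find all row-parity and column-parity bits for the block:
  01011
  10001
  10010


Row parities: 100
Column parities: 01000

Row P: 100, Col P: 01000, Corner: 1


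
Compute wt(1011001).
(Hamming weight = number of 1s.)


Counting 1s in 1011001

4


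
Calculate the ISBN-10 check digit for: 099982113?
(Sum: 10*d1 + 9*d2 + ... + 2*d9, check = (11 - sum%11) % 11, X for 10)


Weighted sum: 287
287 mod 11 = 1

Check digit: X


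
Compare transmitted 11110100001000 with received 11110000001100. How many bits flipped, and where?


XOR: 00000100000100

2 error(s) at position(s): 5, 11


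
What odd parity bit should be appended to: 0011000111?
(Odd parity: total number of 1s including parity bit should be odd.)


Number of 1s in data: 5
Parity bit: 0

0


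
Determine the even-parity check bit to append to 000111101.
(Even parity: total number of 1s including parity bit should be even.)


Number of 1s in data: 5
Parity bit: 1

1


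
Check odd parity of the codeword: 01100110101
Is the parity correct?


Number of 1s: 6

No, parity error (6 ones)


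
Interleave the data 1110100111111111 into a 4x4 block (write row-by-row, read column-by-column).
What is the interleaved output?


Matrix:
  1110
  1001
  1111
  1111
Read columns: 1111101110110111

1111101110110111


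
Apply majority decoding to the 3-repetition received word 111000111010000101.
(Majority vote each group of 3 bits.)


Groups: 111, 000, 111, 010, 000, 101
Majority votes: 101001

101001


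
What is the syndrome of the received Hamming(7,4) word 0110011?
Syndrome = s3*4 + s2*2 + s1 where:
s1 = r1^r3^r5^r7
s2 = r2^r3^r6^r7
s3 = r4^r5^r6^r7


s1=0, s2=0, s3=0

Syndrome = 0 (no error)


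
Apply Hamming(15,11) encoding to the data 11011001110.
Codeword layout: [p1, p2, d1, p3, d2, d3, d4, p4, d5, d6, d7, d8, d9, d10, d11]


Parity bits: p1=1, p2=1, p3=1, p4=0

111110101001110


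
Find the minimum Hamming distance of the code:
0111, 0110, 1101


Comparing all pairs, minimum distance: 1
Can detect 0 errors, correct 0 errors

1


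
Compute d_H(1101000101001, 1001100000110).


XOR: 0100100101111
Count of 1s: 7

7


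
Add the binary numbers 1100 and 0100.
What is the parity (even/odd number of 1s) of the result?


1100 = 12
0100 = 4
Sum = 16 = 10000
1s count = 1

odd parity (1 ones in 10000)


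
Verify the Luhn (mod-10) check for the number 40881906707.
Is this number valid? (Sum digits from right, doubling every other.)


Luhn sum = 46
46 mod 10 = 6

Invalid (Luhn sum mod 10 = 6)


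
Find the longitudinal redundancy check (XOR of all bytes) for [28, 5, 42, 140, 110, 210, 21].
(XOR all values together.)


XOR chain: 28 ^ 5 ^ 42 ^ 140 ^ 110 ^ 210 ^ 21 = 22

22


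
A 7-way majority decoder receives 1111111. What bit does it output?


Ones: 7 out of 7
Threshold: 4

1 (7/7 voted 1)


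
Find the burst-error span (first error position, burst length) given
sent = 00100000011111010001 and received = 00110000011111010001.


XOR: 00010000000000000000

Burst at position 3, length 1


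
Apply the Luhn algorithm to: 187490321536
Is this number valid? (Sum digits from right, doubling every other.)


Luhn sum = 55
55 mod 10 = 5

Invalid (Luhn sum mod 10 = 5)


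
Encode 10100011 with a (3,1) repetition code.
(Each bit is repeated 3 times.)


Each bit -> 3 copies

111000111000000000111111


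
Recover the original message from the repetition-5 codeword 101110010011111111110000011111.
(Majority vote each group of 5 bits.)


Groups: 10111, 00100, 11111, 11111, 00000, 11111
Majority votes: 101101

101101


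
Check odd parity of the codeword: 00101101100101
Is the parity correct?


Number of 1s: 7

Yes, parity is correct (7 ones)


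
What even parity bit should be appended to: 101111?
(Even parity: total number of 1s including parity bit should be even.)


Number of 1s in data: 5
Parity bit: 1

1


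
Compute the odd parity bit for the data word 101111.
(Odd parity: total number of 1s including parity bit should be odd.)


Number of 1s in data: 5
Parity bit: 0

0


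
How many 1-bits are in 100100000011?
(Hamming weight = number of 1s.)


Counting 1s in 100100000011

4


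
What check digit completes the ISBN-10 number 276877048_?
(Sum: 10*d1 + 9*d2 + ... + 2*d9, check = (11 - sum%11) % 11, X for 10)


Weighted sum: 292
292 mod 11 = 6

Check digit: 5


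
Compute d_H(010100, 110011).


XOR: 100111
Count of 1s: 4

4


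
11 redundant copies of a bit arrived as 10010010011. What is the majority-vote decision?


Ones: 5 out of 11
Threshold: 6

0 (5/11 voted 1)


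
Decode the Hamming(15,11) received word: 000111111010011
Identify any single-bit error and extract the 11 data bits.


Syndrome = 11: error at position 11

Data: 01111000011 (corrected bit 11)


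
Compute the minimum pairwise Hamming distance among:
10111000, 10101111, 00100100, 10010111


Comparing all pairs, minimum distance: 3
Can detect 2 errors, correct 1 errors

3


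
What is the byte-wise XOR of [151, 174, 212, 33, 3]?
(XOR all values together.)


XOR chain: 151 ^ 174 ^ 212 ^ 33 ^ 3 = 207

207


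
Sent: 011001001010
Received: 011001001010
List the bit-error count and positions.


XOR: 000000000000

0 errors (received matches sent)


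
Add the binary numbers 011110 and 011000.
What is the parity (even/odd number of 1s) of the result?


011110 = 30
011000 = 24
Sum = 54 = 110110
1s count = 4

even parity (4 ones in 110110)


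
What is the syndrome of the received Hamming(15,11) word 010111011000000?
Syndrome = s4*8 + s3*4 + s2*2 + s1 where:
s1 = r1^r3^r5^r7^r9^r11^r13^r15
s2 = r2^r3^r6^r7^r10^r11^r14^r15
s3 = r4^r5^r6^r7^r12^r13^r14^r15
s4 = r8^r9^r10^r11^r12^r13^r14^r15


s1=0, s2=0, s3=1, s4=0

Syndrome = 4 (error at position 4)


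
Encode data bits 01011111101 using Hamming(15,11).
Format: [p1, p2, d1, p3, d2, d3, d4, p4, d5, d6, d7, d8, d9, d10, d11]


Parity bits: p1=0, p2=0, p3=1, p4=0

000110101111101


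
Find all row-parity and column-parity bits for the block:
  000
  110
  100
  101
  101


Row parities: 00100
Column parities: 010

Row P: 00100, Col P: 010, Corner: 1


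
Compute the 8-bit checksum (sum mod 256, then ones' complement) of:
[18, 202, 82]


Sum = 302 mod 256 = 46
Complement = 209

209


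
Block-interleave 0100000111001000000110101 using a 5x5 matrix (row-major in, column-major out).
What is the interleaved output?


Matrix:
  01000
  00111
  00100
  00001
  10101
Read columns: 0000110000011010100001011

0000110000011010100001011


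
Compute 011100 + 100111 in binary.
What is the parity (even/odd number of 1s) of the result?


011100 = 28
100111 = 39
Sum = 67 = 1000011
1s count = 3

odd parity (3 ones in 1000011)


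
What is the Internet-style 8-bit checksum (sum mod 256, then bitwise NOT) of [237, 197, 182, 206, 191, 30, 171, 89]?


Sum = 1303 mod 256 = 23
Complement = 232

232


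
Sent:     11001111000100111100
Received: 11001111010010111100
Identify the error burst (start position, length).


XOR: 00000000010110000000

Burst at position 9, length 4


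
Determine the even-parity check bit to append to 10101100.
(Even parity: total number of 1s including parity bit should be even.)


Number of 1s in data: 4
Parity bit: 0

0


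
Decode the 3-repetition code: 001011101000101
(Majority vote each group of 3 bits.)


Groups: 001, 011, 101, 000, 101
Majority votes: 01101

01101


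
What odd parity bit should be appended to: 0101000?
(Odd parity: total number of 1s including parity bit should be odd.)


Number of 1s in data: 2
Parity bit: 1

1


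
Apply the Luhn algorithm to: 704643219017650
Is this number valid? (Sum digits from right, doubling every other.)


Luhn sum = 50
50 mod 10 = 0

Valid (Luhn sum mod 10 = 0)


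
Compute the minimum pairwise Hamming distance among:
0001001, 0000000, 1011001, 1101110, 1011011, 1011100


Comparing all pairs, minimum distance: 1
Can detect 0 errors, correct 0 errors

1


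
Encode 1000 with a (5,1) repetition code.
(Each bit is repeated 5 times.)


Each bit -> 5 copies

11111000000000000000


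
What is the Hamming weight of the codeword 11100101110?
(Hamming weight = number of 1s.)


Counting 1s in 11100101110

7


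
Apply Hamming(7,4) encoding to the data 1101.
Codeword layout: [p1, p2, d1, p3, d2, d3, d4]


Parity bits: p1=1, p2=0, p3=0

1010101


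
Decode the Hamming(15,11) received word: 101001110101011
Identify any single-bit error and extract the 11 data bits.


Syndrome = 12: error at position 12

Data: 10110100011 (corrected bit 12)


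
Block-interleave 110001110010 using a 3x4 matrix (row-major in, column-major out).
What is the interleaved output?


Matrix:
  1100
  0111
  0010
Read columns: 100110011010

100110011010


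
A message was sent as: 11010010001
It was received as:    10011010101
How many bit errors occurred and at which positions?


XOR: 01001000100

3 error(s) at position(s): 1, 4, 8


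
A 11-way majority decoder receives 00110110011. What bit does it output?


Ones: 6 out of 11
Threshold: 6

1 (6/11 voted 1)


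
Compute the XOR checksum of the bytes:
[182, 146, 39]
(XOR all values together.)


XOR chain: 182 ^ 146 ^ 39 = 3

3


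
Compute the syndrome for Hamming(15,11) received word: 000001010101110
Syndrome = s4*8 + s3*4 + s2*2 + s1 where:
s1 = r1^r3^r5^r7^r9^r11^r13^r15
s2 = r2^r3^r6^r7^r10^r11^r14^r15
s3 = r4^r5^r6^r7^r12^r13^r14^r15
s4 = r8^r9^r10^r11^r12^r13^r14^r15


s1=1, s2=1, s3=0, s4=1

Syndrome = 11 (error at position 11)


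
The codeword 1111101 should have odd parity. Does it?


Number of 1s: 6

No, parity error (6 ones)


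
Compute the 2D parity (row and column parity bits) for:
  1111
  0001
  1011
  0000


Row parities: 0110
Column parities: 0101

Row P: 0110, Col P: 0101, Corner: 0


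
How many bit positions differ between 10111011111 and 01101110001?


XOR: 11010101110
Count of 1s: 7

7


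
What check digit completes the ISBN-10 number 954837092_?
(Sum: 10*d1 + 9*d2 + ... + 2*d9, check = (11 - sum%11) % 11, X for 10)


Weighted sum: 307
307 mod 11 = 10

Check digit: 1


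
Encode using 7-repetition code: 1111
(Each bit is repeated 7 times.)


Each bit -> 7 copies

1111111111111111111111111111


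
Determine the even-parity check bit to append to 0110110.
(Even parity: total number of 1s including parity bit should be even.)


Number of 1s in data: 4
Parity bit: 0

0


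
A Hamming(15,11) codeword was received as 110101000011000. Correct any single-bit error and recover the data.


Syndrome = 6: error at position 6

Data: 00000011000 (corrected bit 6)


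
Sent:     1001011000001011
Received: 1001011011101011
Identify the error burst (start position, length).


XOR: 0000000011100000

Burst at position 8, length 3


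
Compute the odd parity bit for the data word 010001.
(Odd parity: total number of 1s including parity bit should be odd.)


Number of 1s in data: 2
Parity bit: 1

1


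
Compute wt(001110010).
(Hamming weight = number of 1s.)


Counting 1s in 001110010

4


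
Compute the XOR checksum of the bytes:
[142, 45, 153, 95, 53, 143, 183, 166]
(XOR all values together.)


XOR chain: 142 ^ 45 ^ 153 ^ 95 ^ 53 ^ 143 ^ 183 ^ 166 = 206

206


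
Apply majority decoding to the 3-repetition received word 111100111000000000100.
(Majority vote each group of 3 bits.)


Groups: 111, 100, 111, 000, 000, 000, 100
Majority votes: 1010000

1010000


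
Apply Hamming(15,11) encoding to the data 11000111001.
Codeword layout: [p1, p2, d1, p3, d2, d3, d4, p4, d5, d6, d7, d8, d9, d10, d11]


Parity bits: p1=0, p2=0, p3=1, p4=0

001110000111001


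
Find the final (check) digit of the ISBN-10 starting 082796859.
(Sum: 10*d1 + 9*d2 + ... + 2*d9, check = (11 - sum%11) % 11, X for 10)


Weighted sum: 286
286 mod 11 = 0

Check digit: 0


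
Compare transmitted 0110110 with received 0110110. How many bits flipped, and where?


XOR: 0000000

0 errors (received matches sent)


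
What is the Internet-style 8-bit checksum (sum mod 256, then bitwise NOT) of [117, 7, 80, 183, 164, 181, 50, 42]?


Sum = 824 mod 256 = 56
Complement = 199

199


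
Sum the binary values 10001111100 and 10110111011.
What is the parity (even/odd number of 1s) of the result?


10001111100 = 1148
10110111011 = 1467
Sum = 2615 = 101000110111
1s count = 7

odd parity (7 ones in 101000110111)


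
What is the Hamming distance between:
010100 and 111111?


XOR: 101011
Count of 1s: 4

4


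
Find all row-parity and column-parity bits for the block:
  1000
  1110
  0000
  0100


Row parities: 1101
Column parities: 0010

Row P: 1101, Col P: 0010, Corner: 1


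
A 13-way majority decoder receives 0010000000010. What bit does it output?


Ones: 2 out of 13
Threshold: 7

0 (2/13 voted 1)


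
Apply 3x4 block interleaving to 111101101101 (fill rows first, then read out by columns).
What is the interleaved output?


Matrix:
  1111
  0110
  1101
Read columns: 101111110101

101111110101


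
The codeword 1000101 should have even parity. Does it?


Number of 1s: 3

No, parity error (3 ones)


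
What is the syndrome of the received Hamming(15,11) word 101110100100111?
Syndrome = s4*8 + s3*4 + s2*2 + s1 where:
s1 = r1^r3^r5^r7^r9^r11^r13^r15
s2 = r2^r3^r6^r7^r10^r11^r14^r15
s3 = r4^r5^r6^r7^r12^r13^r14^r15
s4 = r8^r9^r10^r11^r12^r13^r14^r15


s1=0, s2=1, s3=0, s4=0

Syndrome = 2 (error at position 2)


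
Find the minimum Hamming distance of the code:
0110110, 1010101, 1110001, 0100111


Comparing all pairs, minimum distance: 2
Can detect 1 errors, correct 0 errors

2


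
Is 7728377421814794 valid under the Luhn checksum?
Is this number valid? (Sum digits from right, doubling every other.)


Luhn sum = 87
87 mod 10 = 7

Invalid (Luhn sum mod 10 = 7)


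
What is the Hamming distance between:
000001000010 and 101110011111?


XOR: 101111011101
Count of 1s: 9

9


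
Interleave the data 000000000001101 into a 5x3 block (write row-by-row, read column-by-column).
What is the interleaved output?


Matrix:
  000
  000
  000
  001
  101
Read columns: 000010000000011

000010000000011


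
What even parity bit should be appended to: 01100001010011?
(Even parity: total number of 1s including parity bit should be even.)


Number of 1s in data: 6
Parity bit: 0

0


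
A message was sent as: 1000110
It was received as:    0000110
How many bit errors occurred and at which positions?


XOR: 1000000

1 error(s) at position(s): 0


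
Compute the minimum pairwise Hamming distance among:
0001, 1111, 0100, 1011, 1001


Comparing all pairs, minimum distance: 1
Can detect 0 errors, correct 0 errors

1


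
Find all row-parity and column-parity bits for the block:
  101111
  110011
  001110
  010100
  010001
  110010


Row parities: 101001
Column parities: 100101

Row P: 101001, Col P: 100101, Corner: 1


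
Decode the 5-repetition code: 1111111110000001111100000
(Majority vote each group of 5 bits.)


Groups: 11111, 11110, 00000, 11111, 00000
Majority votes: 11010

11010


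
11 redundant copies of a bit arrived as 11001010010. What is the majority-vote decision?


Ones: 5 out of 11
Threshold: 6

0 (5/11 voted 1)


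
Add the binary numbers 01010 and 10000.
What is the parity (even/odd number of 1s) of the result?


01010 = 10
10000 = 16
Sum = 26 = 11010
1s count = 3

odd parity (3 ones in 11010)


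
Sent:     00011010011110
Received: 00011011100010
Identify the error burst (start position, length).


XOR: 00000001111100

Burst at position 7, length 5


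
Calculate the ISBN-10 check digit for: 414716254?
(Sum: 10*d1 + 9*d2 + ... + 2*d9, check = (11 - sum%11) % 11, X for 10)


Weighted sum: 197
197 mod 11 = 10

Check digit: 1


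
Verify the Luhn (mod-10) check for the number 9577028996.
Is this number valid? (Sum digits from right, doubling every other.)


Luhn sum = 59
59 mod 10 = 9

Invalid (Luhn sum mod 10 = 9)


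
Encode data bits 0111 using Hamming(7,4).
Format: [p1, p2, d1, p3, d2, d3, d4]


Parity bits: p1=0, p2=0, p3=1

0001111


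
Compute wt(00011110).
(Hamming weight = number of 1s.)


Counting 1s in 00011110

4


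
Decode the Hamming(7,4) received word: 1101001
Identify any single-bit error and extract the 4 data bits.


Syndrome = 0: no error detected

Data: 0001 (no errors)


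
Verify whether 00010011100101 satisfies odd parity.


Number of 1s: 6

No, parity error (6 ones)


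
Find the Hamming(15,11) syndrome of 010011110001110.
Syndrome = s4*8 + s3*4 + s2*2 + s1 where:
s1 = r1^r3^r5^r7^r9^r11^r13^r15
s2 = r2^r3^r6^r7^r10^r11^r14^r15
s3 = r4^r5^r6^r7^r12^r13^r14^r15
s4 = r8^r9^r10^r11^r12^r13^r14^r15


s1=1, s2=0, s3=0, s4=0

Syndrome = 1 (error at position 1)


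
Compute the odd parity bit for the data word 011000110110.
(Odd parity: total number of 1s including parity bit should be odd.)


Number of 1s in data: 6
Parity bit: 1

1


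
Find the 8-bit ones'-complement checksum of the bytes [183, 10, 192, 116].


Sum = 501 mod 256 = 245
Complement = 10

10


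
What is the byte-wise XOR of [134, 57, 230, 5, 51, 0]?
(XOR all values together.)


XOR chain: 134 ^ 57 ^ 230 ^ 5 ^ 51 ^ 0 = 111

111


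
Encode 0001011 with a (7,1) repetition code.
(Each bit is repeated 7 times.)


Each bit -> 7 copies

0000000000000000000001111111000000011111111111111


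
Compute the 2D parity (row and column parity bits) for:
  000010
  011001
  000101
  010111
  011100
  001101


Row parities: 110011
Column parities: 011000

Row P: 110011, Col P: 011000, Corner: 0


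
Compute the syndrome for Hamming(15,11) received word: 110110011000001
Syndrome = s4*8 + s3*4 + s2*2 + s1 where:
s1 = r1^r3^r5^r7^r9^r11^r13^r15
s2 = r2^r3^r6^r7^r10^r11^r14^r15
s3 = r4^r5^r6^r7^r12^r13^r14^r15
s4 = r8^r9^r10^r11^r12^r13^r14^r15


s1=0, s2=0, s3=1, s4=1

Syndrome = 12 (error at position 12)


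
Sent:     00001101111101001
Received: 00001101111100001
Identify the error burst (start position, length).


XOR: 00000000000001000

Burst at position 13, length 1


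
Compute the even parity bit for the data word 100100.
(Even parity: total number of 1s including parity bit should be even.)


Number of 1s in data: 2
Parity bit: 0

0


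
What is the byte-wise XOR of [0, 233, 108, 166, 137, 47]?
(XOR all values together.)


XOR chain: 0 ^ 233 ^ 108 ^ 166 ^ 137 ^ 47 = 133

133


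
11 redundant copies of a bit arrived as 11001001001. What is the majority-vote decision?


Ones: 5 out of 11
Threshold: 6

0 (5/11 voted 1)


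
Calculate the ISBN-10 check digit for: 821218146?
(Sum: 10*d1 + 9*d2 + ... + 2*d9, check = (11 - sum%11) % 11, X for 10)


Weighted sum: 194
194 mod 11 = 7

Check digit: 4


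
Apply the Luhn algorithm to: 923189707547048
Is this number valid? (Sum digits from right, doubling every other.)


Luhn sum = 75
75 mod 10 = 5

Invalid (Luhn sum mod 10 = 5)


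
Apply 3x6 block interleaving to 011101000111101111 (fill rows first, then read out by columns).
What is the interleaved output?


Matrix:
  011101
  000111
  101111
Read columns: 001100101111011111

001100101111011111


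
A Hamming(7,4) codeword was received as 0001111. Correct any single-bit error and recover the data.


Syndrome = 0: no error detected

Data: 0111 (no errors)


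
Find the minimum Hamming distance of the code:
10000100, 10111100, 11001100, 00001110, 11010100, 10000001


Comparing all pairs, minimum distance: 2
Can detect 1 errors, correct 0 errors

2


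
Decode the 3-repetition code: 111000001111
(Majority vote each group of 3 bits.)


Groups: 111, 000, 001, 111
Majority votes: 1001

1001


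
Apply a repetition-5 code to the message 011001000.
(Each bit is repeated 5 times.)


Each bit -> 5 copies

000001111111111000000000011111000000000000000


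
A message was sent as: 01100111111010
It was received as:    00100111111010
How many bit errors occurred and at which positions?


XOR: 01000000000000

1 error(s) at position(s): 1


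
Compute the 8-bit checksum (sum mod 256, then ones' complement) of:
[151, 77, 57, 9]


Sum = 294 mod 256 = 38
Complement = 217

217


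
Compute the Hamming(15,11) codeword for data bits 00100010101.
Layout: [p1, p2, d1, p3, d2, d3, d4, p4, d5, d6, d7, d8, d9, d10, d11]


Parity bits: p1=1, p2=1, p3=1, p4=1

110101010010101


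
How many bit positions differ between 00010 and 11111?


XOR: 11101
Count of 1s: 4

4


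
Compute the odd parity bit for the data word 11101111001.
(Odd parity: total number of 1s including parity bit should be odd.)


Number of 1s in data: 8
Parity bit: 1

1


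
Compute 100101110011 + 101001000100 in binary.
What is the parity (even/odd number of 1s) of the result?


100101110011 = 2419
101001000100 = 2628
Sum = 5047 = 1001110110111
1s count = 9

odd parity (9 ones in 1001110110111)


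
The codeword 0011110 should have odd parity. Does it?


Number of 1s: 4

No, parity error (4 ones)


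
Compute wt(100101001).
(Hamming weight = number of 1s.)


Counting 1s in 100101001

4


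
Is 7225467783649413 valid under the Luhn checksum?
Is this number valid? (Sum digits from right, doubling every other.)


Luhn sum = 77
77 mod 10 = 7

Invalid (Luhn sum mod 10 = 7)


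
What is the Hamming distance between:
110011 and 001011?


XOR: 111000
Count of 1s: 3

3


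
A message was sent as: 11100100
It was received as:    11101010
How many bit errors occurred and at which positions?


XOR: 00001110

3 error(s) at position(s): 4, 5, 6


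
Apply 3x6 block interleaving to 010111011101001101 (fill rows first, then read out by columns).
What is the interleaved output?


Matrix:
  010111
  011101
  001101
Read columns: 000110011111100111

000110011111100111


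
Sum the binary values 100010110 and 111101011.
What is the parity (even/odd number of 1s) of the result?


100010110 = 278
111101011 = 491
Sum = 769 = 1100000001
1s count = 3

odd parity (3 ones in 1100000001)


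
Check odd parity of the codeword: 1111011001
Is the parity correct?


Number of 1s: 7

Yes, parity is correct (7 ones)


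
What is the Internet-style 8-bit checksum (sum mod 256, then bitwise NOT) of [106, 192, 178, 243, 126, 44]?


Sum = 889 mod 256 = 121
Complement = 134

134


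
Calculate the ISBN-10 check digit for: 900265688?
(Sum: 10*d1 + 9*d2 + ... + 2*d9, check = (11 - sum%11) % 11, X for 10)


Weighted sum: 229
229 mod 11 = 9

Check digit: 2


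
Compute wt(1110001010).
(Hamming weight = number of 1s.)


Counting 1s in 1110001010

5


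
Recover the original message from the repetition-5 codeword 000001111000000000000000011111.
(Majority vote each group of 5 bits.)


Groups: 00000, 11110, 00000, 00000, 00000, 11111
Majority votes: 010001

010001


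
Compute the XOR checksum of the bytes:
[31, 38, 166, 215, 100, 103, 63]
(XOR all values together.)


XOR chain: 31 ^ 38 ^ 166 ^ 215 ^ 100 ^ 103 ^ 63 = 116

116


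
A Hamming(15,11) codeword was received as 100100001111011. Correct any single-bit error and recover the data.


Syndrome = 0: no error detected

Data: 00001111011 (no errors)


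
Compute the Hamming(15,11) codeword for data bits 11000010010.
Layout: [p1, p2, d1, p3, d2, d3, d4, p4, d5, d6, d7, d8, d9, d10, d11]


Parity bits: p1=1, p2=1, p3=0, p4=0

111010000010010


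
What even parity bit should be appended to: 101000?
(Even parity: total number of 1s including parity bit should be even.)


Number of 1s in data: 2
Parity bit: 0

0


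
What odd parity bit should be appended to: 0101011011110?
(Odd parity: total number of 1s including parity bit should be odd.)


Number of 1s in data: 8
Parity bit: 1

1


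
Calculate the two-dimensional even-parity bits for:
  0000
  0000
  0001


Row parities: 001
Column parities: 0001

Row P: 001, Col P: 0001, Corner: 1


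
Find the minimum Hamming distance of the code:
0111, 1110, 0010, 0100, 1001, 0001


Comparing all pairs, minimum distance: 1
Can detect 0 errors, correct 0 errors

1


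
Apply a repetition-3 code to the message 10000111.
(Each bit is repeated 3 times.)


Each bit -> 3 copies

111000000000000111111111


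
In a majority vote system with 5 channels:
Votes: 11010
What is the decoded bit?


Ones: 3 out of 5
Threshold: 3

1 (3/5 voted 1)


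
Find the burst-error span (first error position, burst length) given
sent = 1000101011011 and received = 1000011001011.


XOR: 0000110010000

Burst at position 4, length 5


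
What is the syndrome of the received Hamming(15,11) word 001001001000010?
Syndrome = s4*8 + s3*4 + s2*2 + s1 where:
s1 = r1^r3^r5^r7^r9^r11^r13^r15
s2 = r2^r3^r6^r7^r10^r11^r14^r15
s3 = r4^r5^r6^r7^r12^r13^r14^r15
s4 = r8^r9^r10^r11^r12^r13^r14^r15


s1=0, s2=1, s3=0, s4=0

Syndrome = 2 (error at position 2)


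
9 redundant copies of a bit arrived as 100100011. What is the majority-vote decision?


Ones: 4 out of 9
Threshold: 5

0 (4/9 voted 1)


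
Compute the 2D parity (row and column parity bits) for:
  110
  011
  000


Row parities: 000
Column parities: 101

Row P: 000, Col P: 101, Corner: 0


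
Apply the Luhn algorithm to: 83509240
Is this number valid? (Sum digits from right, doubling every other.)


Luhn sum = 30
30 mod 10 = 0

Valid (Luhn sum mod 10 = 0)


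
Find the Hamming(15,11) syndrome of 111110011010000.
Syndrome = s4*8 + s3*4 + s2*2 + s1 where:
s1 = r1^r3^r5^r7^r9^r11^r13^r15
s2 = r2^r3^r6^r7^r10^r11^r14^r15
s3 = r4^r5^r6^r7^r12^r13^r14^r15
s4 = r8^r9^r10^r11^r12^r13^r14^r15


s1=1, s2=1, s3=0, s4=1

Syndrome = 11 (error at position 11)


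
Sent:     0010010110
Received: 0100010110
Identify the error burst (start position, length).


XOR: 0110000000

Burst at position 1, length 2


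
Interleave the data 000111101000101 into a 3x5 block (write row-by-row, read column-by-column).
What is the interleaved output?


Matrix:
  00011
  11010
  00101
Read columns: 010010001110101

010010001110101


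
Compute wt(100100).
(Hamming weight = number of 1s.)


Counting 1s in 100100

2


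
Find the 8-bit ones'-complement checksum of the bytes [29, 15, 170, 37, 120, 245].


Sum = 616 mod 256 = 104
Complement = 151

151


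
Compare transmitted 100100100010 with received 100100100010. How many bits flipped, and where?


XOR: 000000000000

0 errors (received matches sent)
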